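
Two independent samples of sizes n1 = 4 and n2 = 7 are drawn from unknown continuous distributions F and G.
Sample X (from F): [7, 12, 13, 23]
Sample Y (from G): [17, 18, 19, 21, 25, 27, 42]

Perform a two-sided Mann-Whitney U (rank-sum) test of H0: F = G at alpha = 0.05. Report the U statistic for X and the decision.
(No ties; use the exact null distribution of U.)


Step 1: Combine and sort all 11 observations; assign midranks.
sorted (value, group): (7,X), (12,X), (13,X), (17,Y), (18,Y), (19,Y), (21,Y), (23,X), (25,Y), (27,Y), (42,Y)
ranks: 7->1, 12->2, 13->3, 17->4, 18->5, 19->6, 21->7, 23->8, 25->9, 27->10, 42->11
Step 2: Rank sum for X: R1 = 1 + 2 + 3 + 8 = 14.
Step 3: U_X = R1 - n1(n1+1)/2 = 14 - 4*5/2 = 14 - 10 = 4.
       U_Y = n1*n2 - U_X = 28 - 4 = 24.
Step 4: No ties, so the exact null distribution of U (based on enumerating the C(11,4) = 330 equally likely rank assignments) gives the two-sided p-value.
Step 5: p-value = 0.072727; compare to alpha = 0.05. fail to reject H0.

U_X = 4, p = 0.072727, fail to reject H0 at alpha = 0.05.


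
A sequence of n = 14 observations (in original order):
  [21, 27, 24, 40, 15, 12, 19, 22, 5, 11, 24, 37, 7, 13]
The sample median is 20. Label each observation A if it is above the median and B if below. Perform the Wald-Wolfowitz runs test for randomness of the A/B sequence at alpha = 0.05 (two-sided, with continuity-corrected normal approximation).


Step 1: Compute median = 20; label A = above, B = below.
Labels in order: AAAABBBABBAABB  (n_A = 7, n_B = 7)
Step 2: Count runs R = 6.
Step 3: Under H0 (random ordering), E[R] = 2*n_A*n_B/(n_A+n_B) + 1 = 2*7*7/14 + 1 = 8.0000.
        Var[R] = 2*n_A*n_B*(2*n_A*n_B - n_A - n_B) / ((n_A+n_B)^2 * (n_A+n_B-1)) = 8232/2548 = 3.2308.
        SD[R] = 1.7974.
Step 4: Continuity-corrected z = (R + 0.5 - E[R]) / SD[R] = (6 + 0.5 - 8.0000) / 1.7974 = -0.8345.
Step 5: Two-sided p-value via normal approximation = 2*(1 - Phi(|z|)) = 0.403986.
Step 6: alpha = 0.05. fail to reject H0.

R = 6, z = -0.8345, p = 0.403986, fail to reject H0.


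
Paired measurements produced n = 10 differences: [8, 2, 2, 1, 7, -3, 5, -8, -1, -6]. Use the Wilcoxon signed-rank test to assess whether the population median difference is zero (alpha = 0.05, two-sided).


Step 1: Drop any zero differences (none here) and take |d_i|.
|d| = [8, 2, 2, 1, 7, 3, 5, 8, 1, 6]
Step 2: Midrank |d_i| (ties get averaged ranks).
ranks: |8|->9.5, |2|->3.5, |2|->3.5, |1|->1.5, |7|->8, |3|->5, |5|->6, |8|->9.5, |1|->1.5, |6|->7
Step 3: Attach original signs; sum ranks with positive sign and with negative sign.
W+ = 9.5 + 3.5 + 3.5 + 1.5 + 8 + 6 = 32
W- = 5 + 9.5 + 1.5 + 7 = 23
(Check: W+ + W- = 55 should equal n(n+1)/2 = 55.)
Step 4: Test statistic W = min(W+, W-) = 23.
Step 5: Ties in |d|, so use the tie-corrected normal approximation.
        E[W] = n(n+1)/4 = 10*11/4 = 27.5.
        Tie groups: |d|=1 (t=2), |d|=2 (t=2), |d|=8 (t=2); sum(t^3 - t) = 18.
        Var[W] = n(n+1)(2n+1)/24 - sum(t^3-t)/48 = 2310/24 - 18/48 = 95.875.
        z = (W - E[W]) / sqrt(Var[W]) = (23 - 27.5) / 9.7916 = -0.4596.
        Two-sided p = 2*Phi(z) = 0.645819.
Step 6: alpha = 0.05. fail to reject H0.

W+ = 32, W- = 23, W = min = 23, p = 0.645819, fail to reject H0.


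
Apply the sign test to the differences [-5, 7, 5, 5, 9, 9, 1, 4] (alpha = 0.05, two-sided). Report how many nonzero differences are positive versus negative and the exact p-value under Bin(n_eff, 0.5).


Step 1: Discard zero differences. Original n = 8; n_eff = number of nonzero differences = 8.
Nonzero differences (with sign): -5, +7, +5, +5, +9, +9, +1, +4
Step 2: Count signs: positive = 7, negative = 1.
Step 3: Under H0: P(positive) = 0.5, so the number of positives S ~ Bin(8, 0.5).
Step 4: Two-sided exact p-value = sum of Bin(8,0.5) probabilities at or below the observed probability = 0.070312.
Step 5: alpha = 0.05. fail to reject H0.

n_eff = 8, pos = 7, neg = 1, p = 0.070312, fail to reject H0.


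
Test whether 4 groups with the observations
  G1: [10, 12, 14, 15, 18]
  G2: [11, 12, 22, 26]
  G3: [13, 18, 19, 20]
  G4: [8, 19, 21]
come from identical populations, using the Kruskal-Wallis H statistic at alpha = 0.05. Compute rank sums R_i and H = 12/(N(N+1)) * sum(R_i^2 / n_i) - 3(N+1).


Step 1: Combine all N = 16 observations and assign midranks.
sorted (value, group, rank): (8,G4,1), (10,G1,2), (11,G2,3), (12,G1,4.5), (12,G2,4.5), (13,G3,6), (14,G1,7), (15,G1,8), (18,G1,9.5), (18,G3,9.5), (19,G3,11.5), (19,G4,11.5), (20,G3,13), (21,G4,14), (22,G2,15), (26,G2,16)
Step 2: Sum ranks within each group.
R_1 = 31 (n_1 = 5)
R_2 = 38.5 (n_2 = 4)
R_3 = 40 (n_3 = 4)
R_4 = 26.5 (n_4 = 3)
Step 3: H = 12/(N(N+1)) * sum(R_i^2/n_i) - 3(N+1)
     = 12/(16*17) * (31^2/5 + 38.5^2/4 + 40^2/4 + 26.5^2/3) - 3*17
     = 0.044118 * 1196.85 - 51
     = 1.802022.
Step 4: Ties present; correction factor C = 1 - 18/(16^3 - 16) = 0.995588. Corrected H = 1.802022 / 0.995588 = 1.810007.
Step 5: Under H0, H ~ chi^2(3); p-value = 0.612760.
Step 6: alpha = 0.05. fail to reject H0.

H = 1.8100, df = 3, p = 0.612760, fail to reject H0.


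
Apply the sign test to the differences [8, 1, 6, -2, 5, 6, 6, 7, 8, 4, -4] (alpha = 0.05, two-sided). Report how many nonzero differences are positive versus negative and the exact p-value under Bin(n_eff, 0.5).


Step 1: Discard zero differences. Original n = 11; n_eff = number of nonzero differences = 11.
Nonzero differences (with sign): +8, +1, +6, -2, +5, +6, +6, +7, +8, +4, -4
Step 2: Count signs: positive = 9, negative = 2.
Step 3: Under H0: P(positive) = 0.5, so the number of positives S ~ Bin(11, 0.5).
Step 4: Two-sided exact p-value = sum of Bin(11,0.5) probabilities at or below the observed probability = 0.065430.
Step 5: alpha = 0.05. fail to reject H0.

n_eff = 11, pos = 9, neg = 2, p = 0.065430, fail to reject H0.


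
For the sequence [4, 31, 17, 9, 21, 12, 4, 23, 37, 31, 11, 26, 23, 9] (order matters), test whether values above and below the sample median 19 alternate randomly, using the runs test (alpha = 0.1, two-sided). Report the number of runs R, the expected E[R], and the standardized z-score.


Step 1: Compute median = 19; label A = above, B = below.
Labels in order: BABBABBAAABAAB  (n_A = 7, n_B = 7)
Step 2: Count runs R = 9.
Step 3: Under H0 (random ordering), E[R] = 2*n_A*n_B/(n_A+n_B) + 1 = 2*7*7/14 + 1 = 8.0000.
        Var[R] = 2*n_A*n_B*(2*n_A*n_B - n_A - n_B) / ((n_A+n_B)^2 * (n_A+n_B-1)) = 8232/2548 = 3.2308.
        SD[R] = 1.7974.
Step 4: Continuity-corrected z = (R - 0.5 - E[R]) / SD[R] = (9 - 0.5 - 8.0000) / 1.7974 = 0.2782.
Step 5: Two-sided p-value via normal approximation = 2*(1 - Phi(|z|)) = 0.780879.
Step 6: alpha = 0.1. fail to reject H0.

R = 9, z = 0.2782, p = 0.780879, fail to reject H0.


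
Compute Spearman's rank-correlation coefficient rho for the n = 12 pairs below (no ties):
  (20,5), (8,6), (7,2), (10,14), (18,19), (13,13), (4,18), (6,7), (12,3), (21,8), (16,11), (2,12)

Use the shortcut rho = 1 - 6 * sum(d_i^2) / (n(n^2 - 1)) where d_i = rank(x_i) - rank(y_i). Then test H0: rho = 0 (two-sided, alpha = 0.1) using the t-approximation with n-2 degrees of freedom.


Step 1: Rank x and y separately (midranks; no ties here).
rank(x): 20->11, 8->5, 7->4, 10->6, 18->10, 13->8, 4->2, 6->3, 12->7, 21->12, 16->9, 2->1
rank(y): 5->3, 6->4, 2->1, 14->10, 19->12, 13->9, 18->11, 7->5, 3->2, 8->6, 11->7, 12->8
Step 2: d_i = R_x(i) - R_y(i); compute d_i^2.
  (11-3)^2=64, (5-4)^2=1, (4-1)^2=9, (6-10)^2=16, (10-12)^2=4, (8-9)^2=1, (2-11)^2=81, (3-5)^2=4, (7-2)^2=25, (12-6)^2=36, (9-7)^2=4, (1-8)^2=49
sum(d^2) = 294.
Step 3: rho = 1 - 6*294 / (12*(12^2 - 1)) = 1 - 1764/1716 = -0.027972.
Step 4: Under H0, t = rho * sqrt((n-2)/(1-rho^2)) = -0.0885 ~ t(10).
Step 5: Two-sided p-value from the t-distribution with 10 df = 0.931234.
Step 6: alpha = 0.1. fail to reject H0.

rho = -0.0280, p = 0.931234, fail to reject H0 at alpha = 0.1.


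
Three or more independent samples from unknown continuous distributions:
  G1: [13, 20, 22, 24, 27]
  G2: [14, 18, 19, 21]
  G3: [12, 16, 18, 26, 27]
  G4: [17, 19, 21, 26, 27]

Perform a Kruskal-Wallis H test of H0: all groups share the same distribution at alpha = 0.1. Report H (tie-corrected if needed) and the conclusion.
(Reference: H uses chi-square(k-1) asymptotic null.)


Step 1: Combine all N = 19 observations and assign midranks.
sorted (value, group, rank): (12,G3,1), (13,G1,2), (14,G2,3), (16,G3,4), (17,G4,5), (18,G2,6.5), (18,G3,6.5), (19,G2,8.5), (19,G4,8.5), (20,G1,10), (21,G2,11.5), (21,G4,11.5), (22,G1,13), (24,G1,14), (26,G3,15.5), (26,G4,15.5), (27,G1,18), (27,G3,18), (27,G4,18)
Step 2: Sum ranks within each group.
R_1 = 57 (n_1 = 5)
R_2 = 29.5 (n_2 = 4)
R_3 = 45 (n_3 = 5)
R_4 = 58.5 (n_4 = 5)
Step 3: H = 12/(N(N+1)) * sum(R_i^2/n_i) - 3(N+1)
     = 12/(19*20) * (57^2/5 + 29.5^2/4 + 45^2/5 + 58.5^2/5) - 3*20
     = 0.031579 * 1956.81 - 60
     = 1.794079.
Step 4: Ties present; correction factor C = 1 - 48/(19^3 - 19) = 0.992982. Corrected H = 1.794079 / 0.992982 = 1.806758.
Step 5: Under H0, H ~ chi^2(3); p-value = 0.613465.
Step 6: alpha = 0.1. fail to reject H0.

H = 1.8068, df = 3, p = 0.613465, fail to reject H0.


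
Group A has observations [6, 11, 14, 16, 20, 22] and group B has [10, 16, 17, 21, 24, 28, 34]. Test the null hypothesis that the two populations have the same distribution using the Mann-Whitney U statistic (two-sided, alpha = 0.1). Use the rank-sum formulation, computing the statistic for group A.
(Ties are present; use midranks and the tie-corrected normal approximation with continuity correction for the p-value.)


Step 1: Combine and sort all 13 observations; assign midranks.
sorted (value, group): (6,X), (10,Y), (11,X), (14,X), (16,X), (16,Y), (17,Y), (20,X), (21,Y), (22,X), (24,Y), (28,Y), (34,Y)
ranks: 6->1, 10->2, 11->3, 14->4, 16->5.5, 16->5.5, 17->7, 20->8, 21->9, 22->10, 24->11, 28->12, 34->13
Step 2: Rank sum for X: R1 = 1 + 3 + 4 + 5.5 + 8 + 10 = 31.5.
Step 3: U_X = R1 - n1(n1+1)/2 = 31.5 - 6*7/2 = 31.5 - 21 = 10.5.
       U_Y = n1*n2 - U_X = 42 - 10.5 = 31.5.
Step 4: Ties are present, so use the tie-corrected normal approximation (with continuity correction) for the p-value.
Step 5: p-value = 0.152563; compare to alpha = 0.1. fail to reject H0.

U_X = 10.5, p = 0.152563, fail to reject H0 at alpha = 0.1.


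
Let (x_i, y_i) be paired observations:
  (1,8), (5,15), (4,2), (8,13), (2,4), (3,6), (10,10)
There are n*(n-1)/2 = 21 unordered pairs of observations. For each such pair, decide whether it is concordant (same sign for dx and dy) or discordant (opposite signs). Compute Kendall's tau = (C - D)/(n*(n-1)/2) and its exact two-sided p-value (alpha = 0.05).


Step 1: Enumerate the 21 unordered pairs (i,j) with i<j and classify each by sign(x_j-x_i) * sign(y_j-y_i).
  (1,2):dx=+4,dy=+7->C; (1,3):dx=+3,dy=-6->D; (1,4):dx=+7,dy=+5->C; (1,5):dx=+1,dy=-4->D
  (1,6):dx=+2,dy=-2->D; (1,7):dx=+9,dy=+2->C; (2,3):dx=-1,dy=-13->C; (2,4):dx=+3,dy=-2->D
  (2,5):dx=-3,dy=-11->C; (2,6):dx=-2,dy=-9->C; (2,7):dx=+5,dy=-5->D; (3,4):dx=+4,dy=+11->C
  (3,5):dx=-2,dy=+2->D; (3,6):dx=-1,dy=+4->D; (3,7):dx=+6,dy=+8->C; (4,5):dx=-6,dy=-9->C
  (4,6):dx=-5,dy=-7->C; (4,7):dx=+2,dy=-3->D; (5,6):dx=+1,dy=+2->C; (5,7):dx=+8,dy=+6->C
  (6,7):dx=+7,dy=+4->C
Step 2: C = 13, D = 8, total pairs = 21.
Step 3: tau = (C - D)/(n(n-1)/2) = (13 - 8)/21 = 0.238095.
Step 4: Exact two-sided p-value (enumerate n! = 5040 permutations of y under H0): p = 0.561905.
Step 5: alpha = 0.05. fail to reject H0.

tau_b = 0.2381 (C=13, D=8), p = 0.561905, fail to reject H0.


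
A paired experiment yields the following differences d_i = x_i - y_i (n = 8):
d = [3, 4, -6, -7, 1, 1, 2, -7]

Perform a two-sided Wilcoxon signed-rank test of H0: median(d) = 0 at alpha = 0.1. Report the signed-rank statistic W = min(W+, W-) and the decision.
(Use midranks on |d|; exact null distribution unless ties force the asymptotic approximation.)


Step 1: Drop any zero differences (none here) and take |d_i|.
|d| = [3, 4, 6, 7, 1, 1, 2, 7]
Step 2: Midrank |d_i| (ties get averaged ranks).
ranks: |3|->4, |4|->5, |6|->6, |7|->7.5, |1|->1.5, |1|->1.5, |2|->3, |7|->7.5
Step 3: Attach original signs; sum ranks with positive sign and with negative sign.
W+ = 4 + 5 + 1.5 + 1.5 + 3 = 15
W- = 6 + 7.5 + 7.5 = 21
(Check: W+ + W- = 36 should equal n(n+1)/2 = 36.)
Step 4: Test statistic W = min(W+, W-) = 15.
Step 5: Ties in |d|, so use the tie-corrected normal approximation.
        E[W] = n(n+1)/4 = 8*9/4 = 18.
        Tie groups: |d|=1 (t=2), |d|=7 (t=2); sum(t^3 - t) = 12.
        Var[W] = n(n+1)(2n+1)/24 - sum(t^3-t)/48 = 1224/24 - 12/48 = 50.75.
        z = (W - E[W]) / sqrt(Var[W]) = (15 - 18) / 7.1239 = -0.4211.
        Two-sided p = 2*Phi(z) = 0.673669.
Step 6: alpha = 0.1. fail to reject H0.

W+ = 15, W- = 21, W = min = 15, p = 0.673669, fail to reject H0.


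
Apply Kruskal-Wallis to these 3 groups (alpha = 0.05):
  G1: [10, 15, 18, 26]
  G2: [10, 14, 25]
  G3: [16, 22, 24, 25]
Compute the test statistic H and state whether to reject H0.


Step 1: Combine all N = 11 observations and assign midranks.
sorted (value, group, rank): (10,G1,1.5), (10,G2,1.5), (14,G2,3), (15,G1,4), (16,G3,5), (18,G1,6), (22,G3,7), (24,G3,8), (25,G2,9.5), (25,G3,9.5), (26,G1,11)
Step 2: Sum ranks within each group.
R_1 = 22.5 (n_1 = 4)
R_2 = 14 (n_2 = 3)
R_3 = 29.5 (n_3 = 4)
Step 3: H = 12/(N(N+1)) * sum(R_i^2/n_i) - 3(N+1)
     = 12/(11*12) * (22.5^2/4 + 14^2/3 + 29.5^2/4) - 3*12
     = 0.090909 * 409.458 - 36
     = 1.223485.
Step 4: Ties present; correction factor C = 1 - 12/(11^3 - 11) = 0.990909. Corrected H = 1.223485 / 0.990909 = 1.234709.
Step 5: Under H0, H ~ chi^2(2); p-value = 0.539369.
Step 6: alpha = 0.05. fail to reject H0.

H = 1.2347, df = 2, p = 0.539369, fail to reject H0.


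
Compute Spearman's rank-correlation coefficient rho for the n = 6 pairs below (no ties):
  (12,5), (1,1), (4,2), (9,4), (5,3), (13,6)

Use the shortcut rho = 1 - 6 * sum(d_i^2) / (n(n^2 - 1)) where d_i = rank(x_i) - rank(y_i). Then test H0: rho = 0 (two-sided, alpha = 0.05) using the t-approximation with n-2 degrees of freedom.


Step 1: Rank x and y separately (midranks; no ties here).
rank(x): 12->5, 1->1, 4->2, 9->4, 5->3, 13->6
rank(y): 5->5, 1->1, 2->2, 4->4, 3->3, 6->6
Step 2: d_i = R_x(i) - R_y(i); compute d_i^2.
  (5-5)^2=0, (1-1)^2=0, (2-2)^2=0, (4-4)^2=0, (3-3)^2=0, (6-6)^2=0
sum(d^2) = 0.
Step 3: rho = 1 - 6*0 / (6*(6^2 - 1)) = 1 - 0/210 = 1.000000.
Step 5: Two-sided p-value from the t-distribution with 4 df = 0.000000.
Step 6: alpha = 0.05. reject H0.

rho = 1.0000, p = 0.000000, reject H0 at alpha = 0.05.


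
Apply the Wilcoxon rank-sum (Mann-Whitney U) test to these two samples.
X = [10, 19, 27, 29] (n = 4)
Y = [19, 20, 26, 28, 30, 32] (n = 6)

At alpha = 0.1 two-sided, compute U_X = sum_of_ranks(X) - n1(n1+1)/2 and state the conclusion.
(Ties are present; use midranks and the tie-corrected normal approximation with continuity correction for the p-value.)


Step 1: Combine and sort all 10 observations; assign midranks.
sorted (value, group): (10,X), (19,X), (19,Y), (20,Y), (26,Y), (27,X), (28,Y), (29,X), (30,Y), (32,Y)
ranks: 10->1, 19->2.5, 19->2.5, 20->4, 26->5, 27->6, 28->7, 29->8, 30->9, 32->10
Step 2: Rank sum for X: R1 = 1 + 2.5 + 6 + 8 = 17.5.
Step 3: U_X = R1 - n1(n1+1)/2 = 17.5 - 4*5/2 = 17.5 - 10 = 7.5.
       U_Y = n1*n2 - U_X = 24 - 7.5 = 16.5.
Step 4: Ties are present, so use the tie-corrected normal approximation (with continuity correction) for the p-value.
Step 5: p-value = 0.392330; compare to alpha = 0.1. fail to reject H0.

U_X = 7.5, p = 0.392330, fail to reject H0 at alpha = 0.1.


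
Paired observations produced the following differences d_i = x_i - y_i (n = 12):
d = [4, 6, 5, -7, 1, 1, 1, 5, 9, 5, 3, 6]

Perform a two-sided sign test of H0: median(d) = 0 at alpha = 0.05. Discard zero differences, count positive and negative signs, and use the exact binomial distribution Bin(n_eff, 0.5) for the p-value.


Step 1: Discard zero differences. Original n = 12; n_eff = number of nonzero differences = 12.
Nonzero differences (with sign): +4, +6, +5, -7, +1, +1, +1, +5, +9, +5, +3, +6
Step 2: Count signs: positive = 11, negative = 1.
Step 3: Under H0: P(positive) = 0.5, so the number of positives S ~ Bin(12, 0.5).
Step 4: Two-sided exact p-value = sum of Bin(12,0.5) probabilities at or below the observed probability = 0.006348.
Step 5: alpha = 0.05. reject H0.

n_eff = 12, pos = 11, neg = 1, p = 0.006348, reject H0.


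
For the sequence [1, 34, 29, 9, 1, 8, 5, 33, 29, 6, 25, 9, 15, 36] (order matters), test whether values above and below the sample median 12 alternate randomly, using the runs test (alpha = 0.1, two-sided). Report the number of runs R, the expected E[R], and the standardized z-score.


Step 1: Compute median = 12; label A = above, B = below.
Labels in order: BAABBBBAABABAA  (n_A = 7, n_B = 7)
Step 2: Count runs R = 8.
Step 3: Under H0 (random ordering), E[R] = 2*n_A*n_B/(n_A+n_B) + 1 = 2*7*7/14 + 1 = 8.0000.
        Var[R] = 2*n_A*n_B*(2*n_A*n_B - n_A - n_B) / ((n_A+n_B)^2 * (n_A+n_B-1)) = 8232/2548 = 3.2308.
        SD[R] = 1.7974.
Step 4: R = E[R], so z = 0 with no continuity correction.
Step 5: Two-sided p-value via normal approximation = 2*(1 - Phi(|z|)) = 1.000000.
Step 6: alpha = 0.1. fail to reject H0.

R = 8, z = 0.0000, p = 1.000000, fail to reject H0.


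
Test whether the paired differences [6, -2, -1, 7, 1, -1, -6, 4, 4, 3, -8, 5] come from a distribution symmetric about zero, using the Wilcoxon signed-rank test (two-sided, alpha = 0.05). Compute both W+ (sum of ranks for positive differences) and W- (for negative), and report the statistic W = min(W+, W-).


Step 1: Drop any zero differences (none here) and take |d_i|.
|d| = [6, 2, 1, 7, 1, 1, 6, 4, 4, 3, 8, 5]
Step 2: Midrank |d_i| (ties get averaged ranks).
ranks: |6|->9.5, |2|->4, |1|->2, |7|->11, |1|->2, |1|->2, |6|->9.5, |4|->6.5, |4|->6.5, |3|->5, |8|->12, |5|->8
Step 3: Attach original signs; sum ranks with positive sign and with negative sign.
W+ = 9.5 + 11 + 2 + 6.5 + 6.5 + 5 + 8 = 48.5
W- = 4 + 2 + 2 + 9.5 + 12 = 29.5
(Check: W+ + W- = 78 should equal n(n+1)/2 = 78.)
Step 4: Test statistic W = min(W+, W-) = 29.5.
Step 5: Ties in |d|, so use the tie-corrected normal approximation.
        E[W] = n(n+1)/4 = 12*13/4 = 39.
        Tie groups: |d|=1 (t=3), |d|=4 (t=2), |d|=6 (t=2); sum(t^3 - t) = 36.
        Var[W] = n(n+1)(2n+1)/24 - sum(t^3-t)/48 = 3900/24 - 36/48 = 161.75.
        z = (W - E[W]) / sqrt(Var[W]) = (29.5 - 39) / 12.7181 = -0.7470.
        Two-sided p = 2*Phi(z) = 0.455083.
Step 6: alpha = 0.05. fail to reject H0.

W+ = 48.5, W- = 29.5, W = min = 29.5, p = 0.455083, fail to reject H0.


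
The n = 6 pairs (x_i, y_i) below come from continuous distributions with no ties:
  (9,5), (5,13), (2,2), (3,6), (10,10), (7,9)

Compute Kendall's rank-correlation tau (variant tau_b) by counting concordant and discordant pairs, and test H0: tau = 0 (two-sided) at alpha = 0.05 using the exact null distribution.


Step 1: Enumerate the 15 unordered pairs (i,j) with i<j and classify each by sign(x_j-x_i) * sign(y_j-y_i).
  (1,2):dx=-4,dy=+8->D; (1,3):dx=-7,dy=-3->C; (1,4):dx=-6,dy=+1->D; (1,5):dx=+1,dy=+5->C
  (1,6):dx=-2,dy=+4->D; (2,3):dx=-3,dy=-11->C; (2,4):dx=-2,dy=-7->C; (2,5):dx=+5,dy=-3->D
  (2,6):dx=+2,dy=-4->D; (3,4):dx=+1,dy=+4->C; (3,5):dx=+8,dy=+8->C; (3,6):dx=+5,dy=+7->C
  (4,5):dx=+7,dy=+4->C; (4,6):dx=+4,dy=+3->C; (5,6):dx=-3,dy=-1->C
Step 2: C = 10, D = 5, total pairs = 15.
Step 3: tau = (C - D)/(n(n-1)/2) = (10 - 5)/15 = 0.333333.
Step 4: Exact two-sided p-value (enumerate n! = 720 permutations of y under H0): p = 0.469444.
Step 5: alpha = 0.05. fail to reject H0.

tau_b = 0.3333 (C=10, D=5), p = 0.469444, fail to reject H0.


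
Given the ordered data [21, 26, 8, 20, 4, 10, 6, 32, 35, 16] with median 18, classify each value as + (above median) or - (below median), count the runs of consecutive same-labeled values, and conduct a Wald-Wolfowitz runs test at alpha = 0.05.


Step 1: Compute median = 18; label A = above, B = below.
Labels in order: AABABBBAAB  (n_A = 5, n_B = 5)
Step 2: Count runs R = 6.
Step 3: Under H0 (random ordering), E[R] = 2*n_A*n_B/(n_A+n_B) + 1 = 2*5*5/10 + 1 = 6.0000.
        Var[R] = 2*n_A*n_B*(2*n_A*n_B - n_A - n_B) / ((n_A+n_B)^2 * (n_A+n_B-1)) = 2000/900 = 2.2222.
        SD[R] = 1.4907.
Step 4: R = E[R], so z = 0 with no continuity correction.
Step 5: Two-sided p-value via normal approximation = 2*(1 - Phi(|z|)) = 1.000000.
Step 6: alpha = 0.05. fail to reject H0.

R = 6, z = 0.0000, p = 1.000000, fail to reject H0.


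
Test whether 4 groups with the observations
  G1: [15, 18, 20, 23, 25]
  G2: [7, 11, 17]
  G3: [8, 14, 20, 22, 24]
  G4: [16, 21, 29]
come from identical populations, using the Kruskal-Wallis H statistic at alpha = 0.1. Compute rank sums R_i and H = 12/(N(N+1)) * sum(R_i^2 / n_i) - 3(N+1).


Step 1: Combine all N = 16 observations and assign midranks.
sorted (value, group, rank): (7,G2,1), (8,G3,2), (11,G2,3), (14,G3,4), (15,G1,5), (16,G4,6), (17,G2,7), (18,G1,8), (20,G1,9.5), (20,G3,9.5), (21,G4,11), (22,G3,12), (23,G1,13), (24,G3,14), (25,G1,15), (29,G4,16)
Step 2: Sum ranks within each group.
R_1 = 50.5 (n_1 = 5)
R_2 = 11 (n_2 = 3)
R_3 = 41.5 (n_3 = 5)
R_4 = 33 (n_4 = 3)
Step 3: H = 12/(N(N+1)) * sum(R_i^2/n_i) - 3(N+1)
     = 12/(16*17) * (50.5^2/5 + 11^2/3 + 41.5^2/5 + 33^2/3) - 3*17
     = 0.044118 * 1257.83 - 51
     = 4.492647.
Step 4: Ties present; correction factor C = 1 - 6/(16^3 - 16) = 0.998529. Corrected H = 4.492647 / 0.998529 = 4.499264.
Step 5: Under H0, H ~ chi^2(3); p-value = 0.212356.
Step 6: alpha = 0.1. fail to reject H0.

H = 4.4993, df = 3, p = 0.212356, fail to reject H0.


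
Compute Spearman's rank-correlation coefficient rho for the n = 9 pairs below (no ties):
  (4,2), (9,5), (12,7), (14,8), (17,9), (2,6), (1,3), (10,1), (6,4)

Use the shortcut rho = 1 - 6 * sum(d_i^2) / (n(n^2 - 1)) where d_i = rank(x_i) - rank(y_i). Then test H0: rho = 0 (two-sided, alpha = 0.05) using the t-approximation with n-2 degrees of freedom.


Step 1: Rank x and y separately (midranks; no ties here).
rank(x): 4->3, 9->5, 12->7, 14->8, 17->9, 2->2, 1->1, 10->6, 6->4
rank(y): 2->2, 5->5, 7->7, 8->8, 9->9, 6->6, 3->3, 1->1, 4->4
Step 2: d_i = R_x(i) - R_y(i); compute d_i^2.
  (3-2)^2=1, (5-5)^2=0, (7-7)^2=0, (8-8)^2=0, (9-9)^2=0, (2-6)^2=16, (1-3)^2=4, (6-1)^2=25, (4-4)^2=0
sum(d^2) = 46.
Step 3: rho = 1 - 6*46 / (9*(9^2 - 1)) = 1 - 276/720 = 0.616667.
Step 4: Under H0, t = rho * sqrt((n-2)/(1-rho^2)) = 2.0725 ~ t(7).
Step 5: Two-sided p-value from the t-distribution with 7 df = 0.076929.
Step 6: alpha = 0.05. fail to reject H0.

rho = 0.6167, p = 0.076929, fail to reject H0 at alpha = 0.05.


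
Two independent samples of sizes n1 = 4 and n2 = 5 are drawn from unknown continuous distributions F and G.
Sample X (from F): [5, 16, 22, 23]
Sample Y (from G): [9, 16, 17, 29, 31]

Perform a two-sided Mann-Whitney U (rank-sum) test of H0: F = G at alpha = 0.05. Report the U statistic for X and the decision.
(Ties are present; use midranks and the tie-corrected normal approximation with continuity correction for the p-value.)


Step 1: Combine and sort all 9 observations; assign midranks.
sorted (value, group): (5,X), (9,Y), (16,X), (16,Y), (17,Y), (22,X), (23,X), (29,Y), (31,Y)
ranks: 5->1, 9->2, 16->3.5, 16->3.5, 17->5, 22->6, 23->7, 29->8, 31->9
Step 2: Rank sum for X: R1 = 1 + 3.5 + 6 + 7 = 17.5.
Step 3: U_X = R1 - n1(n1+1)/2 = 17.5 - 4*5/2 = 17.5 - 10 = 7.5.
       U_Y = n1*n2 - U_X = 20 - 7.5 = 12.5.
Step 4: Ties are present, so use the tie-corrected normal approximation (with continuity correction) for the p-value.
Step 5: p-value = 0.622753; compare to alpha = 0.05. fail to reject H0.

U_X = 7.5, p = 0.622753, fail to reject H0 at alpha = 0.05.


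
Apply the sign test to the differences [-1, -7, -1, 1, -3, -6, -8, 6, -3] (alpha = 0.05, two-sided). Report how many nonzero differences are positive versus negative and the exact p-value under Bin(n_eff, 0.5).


Step 1: Discard zero differences. Original n = 9; n_eff = number of nonzero differences = 9.
Nonzero differences (with sign): -1, -7, -1, +1, -3, -6, -8, +6, -3
Step 2: Count signs: positive = 2, negative = 7.
Step 3: Under H0: P(positive) = 0.5, so the number of positives S ~ Bin(9, 0.5).
Step 4: Two-sided exact p-value = sum of Bin(9,0.5) probabilities at or below the observed probability = 0.179688.
Step 5: alpha = 0.05. fail to reject H0.

n_eff = 9, pos = 2, neg = 7, p = 0.179688, fail to reject H0.


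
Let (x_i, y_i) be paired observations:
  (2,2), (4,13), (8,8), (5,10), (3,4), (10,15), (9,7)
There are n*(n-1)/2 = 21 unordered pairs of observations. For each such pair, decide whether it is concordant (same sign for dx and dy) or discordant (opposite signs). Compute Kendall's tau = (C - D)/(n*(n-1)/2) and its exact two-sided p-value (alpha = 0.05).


Step 1: Enumerate the 21 unordered pairs (i,j) with i<j and classify each by sign(x_j-x_i) * sign(y_j-y_i).
  (1,2):dx=+2,dy=+11->C; (1,3):dx=+6,dy=+6->C; (1,4):dx=+3,dy=+8->C; (1,5):dx=+1,dy=+2->C
  (1,6):dx=+8,dy=+13->C; (1,7):dx=+7,dy=+5->C; (2,3):dx=+4,dy=-5->D; (2,4):dx=+1,dy=-3->D
  (2,5):dx=-1,dy=-9->C; (2,6):dx=+6,dy=+2->C; (2,7):dx=+5,dy=-6->D; (3,4):dx=-3,dy=+2->D
  (3,5):dx=-5,dy=-4->C; (3,6):dx=+2,dy=+7->C; (3,7):dx=+1,dy=-1->D; (4,5):dx=-2,dy=-6->C
  (4,6):dx=+5,dy=+5->C; (4,7):dx=+4,dy=-3->D; (5,6):dx=+7,dy=+11->C; (5,7):dx=+6,dy=+3->C
  (6,7):dx=-1,dy=-8->C
Step 2: C = 15, D = 6, total pairs = 21.
Step 3: tau = (C - D)/(n(n-1)/2) = (15 - 6)/21 = 0.428571.
Step 4: Exact two-sided p-value (enumerate n! = 5040 permutations of y under H0): p = 0.238889.
Step 5: alpha = 0.05. fail to reject H0.

tau_b = 0.4286 (C=15, D=6), p = 0.238889, fail to reject H0.


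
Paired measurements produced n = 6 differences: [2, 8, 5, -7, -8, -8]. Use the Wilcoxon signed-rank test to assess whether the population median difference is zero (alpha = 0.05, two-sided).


Step 1: Drop any zero differences (none here) and take |d_i|.
|d| = [2, 8, 5, 7, 8, 8]
Step 2: Midrank |d_i| (ties get averaged ranks).
ranks: |2|->1, |8|->5, |5|->2, |7|->3, |8|->5, |8|->5
Step 3: Attach original signs; sum ranks with positive sign and with negative sign.
W+ = 1 + 5 + 2 = 8
W- = 3 + 5 + 5 = 13
(Check: W+ + W- = 21 should equal n(n+1)/2 = 21.)
Step 4: Test statistic W = min(W+, W-) = 8.
Step 5: Ties in |d|, so use the tie-corrected normal approximation.
        E[W] = n(n+1)/4 = 6*7/4 = 10.5.
        Tie groups: |d|=8 (t=3); sum(t^3 - t) = 24.
        Var[W] = n(n+1)(2n+1)/24 - sum(t^3-t)/48 = 546/24 - 24/48 = 22.25.
        z = (W - E[W]) / sqrt(Var[W]) = (8 - 10.5) / 4.7170 = -0.5300.
        Two-sided p = 2*Phi(z) = 0.596113.
Step 6: alpha = 0.05. fail to reject H0.

W+ = 8, W- = 13, W = min = 8, p = 0.596113, fail to reject H0.


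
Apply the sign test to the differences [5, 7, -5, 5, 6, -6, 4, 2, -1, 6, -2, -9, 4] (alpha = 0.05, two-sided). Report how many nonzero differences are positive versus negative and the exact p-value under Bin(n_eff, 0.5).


Step 1: Discard zero differences. Original n = 13; n_eff = number of nonzero differences = 13.
Nonzero differences (with sign): +5, +7, -5, +5, +6, -6, +4, +2, -1, +6, -2, -9, +4
Step 2: Count signs: positive = 8, negative = 5.
Step 3: Under H0: P(positive) = 0.5, so the number of positives S ~ Bin(13, 0.5).
Step 4: Two-sided exact p-value = sum of Bin(13,0.5) probabilities at or below the observed probability = 0.581055.
Step 5: alpha = 0.05. fail to reject H0.

n_eff = 13, pos = 8, neg = 5, p = 0.581055, fail to reject H0.


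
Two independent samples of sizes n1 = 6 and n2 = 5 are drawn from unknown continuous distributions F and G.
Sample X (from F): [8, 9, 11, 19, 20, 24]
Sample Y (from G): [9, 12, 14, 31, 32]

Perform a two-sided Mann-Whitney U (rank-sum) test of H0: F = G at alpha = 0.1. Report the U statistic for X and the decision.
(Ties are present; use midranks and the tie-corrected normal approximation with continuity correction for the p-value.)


Step 1: Combine and sort all 11 observations; assign midranks.
sorted (value, group): (8,X), (9,X), (9,Y), (11,X), (12,Y), (14,Y), (19,X), (20,X), (24,X), (31,Y), (32,Y)
ranks: 8->1, 9->2.5, 9->2.5, 11->4, 12->5, 14->6, 19->7, 20->8, 24->9, 31->10, 32->11
Step 2: Rank sum for X: R1 = 1 + 2.5 + 4 + 7 + 8 + 9 = 31.5.
Step 3: U_X = R1 - n1(n1+1)/2 = 31.5 - 6*7/2 = 31.5 - 21 = 10.5.
       U_Y = n1*n2 - U_X = 30 - 10.5 = 19.5.
Step 4: Ties are present, so use the tie-corrected normal approximation (with continuity correction) for the p-value.
Step 5: p-value = 0.464192; compare to alpha = 0.1. fail to reject H0.

U_X = 10.5, p = 0.464192, fail to reject H0 at alpha = 0.1.


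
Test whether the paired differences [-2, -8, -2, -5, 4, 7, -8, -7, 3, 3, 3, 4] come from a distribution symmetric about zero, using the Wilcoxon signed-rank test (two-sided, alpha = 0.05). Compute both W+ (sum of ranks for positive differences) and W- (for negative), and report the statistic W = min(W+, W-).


Step 1: Drop any zero differences (none here) and take |d_i|.
|d| = [2, 8, 2, 5, 4, 7, 8, 7, 3, 3, 3, 4]
Step 2: Midrank |d_i| (ties get averaged ranks).
ranks: |2|->1.5, |8|->11.5, |2|->1.5, |5|->8, |4|->6.5, |7|->9.5, |8|->11.5, |7|->9.5, |3|->4, |3|->4, |3|->4, |4|->6.5
Step 3: Attach original signs; sum ranks with positive sign and with negative sign.
W+ = 6.5 + 9.5 + 4 + 4 + 4 + 6.5 = 34.5
W- = 1.5 + 11.5 + 1.5 + 8 + 11.5 + 9.5 = 43.5
(Check: W+ + W- = 78 should equal n(n+1)/2 = 78.)
Step 4: Test statistic W = min(W+, W-) = 34.5.
Step 5: Ties in |d|, so use the tie-corrected normal approximation.
        E[W] = n(n+1)/4 = 12*13/4 = 39.
        Tie groups: |d|=2 (t=2), |d|=3 (t=3), |d|=4 (t=2), |d|=7 (t=2), |d|=8 (t=2); sum(t^3 - t) = 48.
        Var[W] = n(n+1)(2n+1)/24 - sum(t^3-t)/48 = 3900/24 - 48/48 = 161.5.
        z = (W - E[W]) / sqrt(Var[W]) = (34.5 - 39) / 12.7083 = -0.3541.
        Two-sided p = 2*Phi(z) = 0.723264.
Step 6: alpha = 0.05. fail to reject H0.

W+ = 34.5, W- = 43.5, W = min = 34.5, p = 0.723264, fail to reject H0.


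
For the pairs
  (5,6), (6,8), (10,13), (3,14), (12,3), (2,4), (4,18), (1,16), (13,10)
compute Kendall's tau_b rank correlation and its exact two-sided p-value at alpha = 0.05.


Step 1: Enumerate the 36 unordered pairs (i,j) with i<j and classify each by sign(x_j-x_i) * sign(y_j-y_i).
  (1,2):dx=+1,dy=+2->C; (1,3):dx=+5,dy=+7->C; (1,4):dx=-2,dy=+8->D; (1,5):dx=+7,dy=-3->D
  (1,6):dx=-3,dy=-2->C; (1,7):dx=-1,dy=+12->D; (1,8):dx=-4,dy=+10->D; (1,9):dx=+8,dy=+4->C
  (2,3):dx=+4,dy=+5->C; (2,4):dx=-3,dy=+6->D; (2,5):dx=+6,dy=-5->D; (2,6):dx=-4,dy=-4->C
  (2,7):dx=-2,dy=+10->D; (2,8):dx=-5,dy=+8->D; (2,9):dx=+7,dy=+2->C; (3,4):dx=-7,dy=+1->D
  (3,5):dx=+2,dy=-10->D; (3,6):dx=-8,dy=-9->C; (3,7):dx=-6,dy=+5->D; (3,8):dx=-9,dy=+3->D
  (3,9):dx=+3,dy=-3->D; (4,5):dx=+9,dy=-11->D; (4,6):dx=-1,dy=-10->C; (4,7):dx=+1,dy=+4->C
  (4,8):dx=-2,dy=+2->D; (4,9):dx=+10,dy=-4->D; (5,6):dx=-10,dy=+1->D; (5,7):dx=-8,dy=+15->D
  (5,8):dx=-11,dy=+13->D; (5,9):dx=+1,dy=+7->C; (6,7):dx=+2,dy=+14->C; (6,8):dx=-1,dy=+12->D
  (6,9):dx=+11,dy=+6->C; (7,8):dx=-3,dy=-2->C; (7,9):dx=+9,dy=-8->D; (8,9):dx=+12,dy=-6->D
Step 2: C = 14, D = 22, total pairs = 36.
Step 3: tau = (C - D)/(n(n-1)/2) = (14 - 22)/36 = -0.222222.
Step 4: Exact two-sided p-value (enumerate n! = 362880 permutations of y under H0): p = 0.476709.
Step 5: alpha = 0.05. fail to reject H0.

tau_b = -0.2222 (C=14, D=22), p = 0.476709, fail to reject H0.


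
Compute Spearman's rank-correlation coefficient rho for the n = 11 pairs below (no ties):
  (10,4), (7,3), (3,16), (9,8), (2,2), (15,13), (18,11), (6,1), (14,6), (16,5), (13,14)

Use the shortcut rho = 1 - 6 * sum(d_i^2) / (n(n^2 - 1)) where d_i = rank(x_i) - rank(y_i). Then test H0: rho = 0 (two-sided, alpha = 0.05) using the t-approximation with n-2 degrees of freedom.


Step 1: Rank x and y separately (midranks; no ties here).
rank(x): 10->6, 7->4, 3->2, 9->5, 2->1, 15->9, 18->11, 6->3, 14->8, 16->10, 13->7
rank(y): 4->4, 3->3, 16->11, 8->7, 2->2, 13->9, 11->8, 1->1, 6->6, 5->5, 14->10
Step 2: d_i = R_x(i) - R_y(i); compute d_i^2.
  (6-4)^2=4, (4-3)^2=1, (2-11)^2=81, (5-7)^2=4, (1-2)^2=1, (9-9)^2=0, (11-8)^2=9, (3-1)^2=4, (8-6)^2=4, (10-5)^2=25, (7-10)^2=9
sum(d^2) = 142.
Step 3: rho = 1 - 6*142 / (11*(11^2 - 1)) = 1 - 852/1320 = 0.354545.
Step 4: Under H0, t = rho * sqrt((n-2)/(1-rho^2)) = 1.1375 ~ t(9).
Step 5: Two-sided p-value from the t-distribution with 9 df = 0.284693.
Step 6: alpha = 0.05. fail to reject H0.

rho = 0.3545, p = 0.284693, fail to reject H0 at alpha = 0.05.


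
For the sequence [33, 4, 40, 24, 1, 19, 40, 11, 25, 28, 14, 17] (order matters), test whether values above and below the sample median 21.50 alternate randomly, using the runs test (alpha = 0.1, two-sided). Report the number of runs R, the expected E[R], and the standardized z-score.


Step 1: Compute median = 21.50; label A = above, B = below.
Labels in order: ABAABBABAABB  (n_A = 6, n_B = 6)
Step 2: Count runs R = 8.
Step 3: Under H0 (random ordering), E[R] = 2*n_A*n_B/(n_A+n_B) + 1 = 2*6*6/12 + 1 = 7.0000.
        Var[R] = 2*n_A*n_B*(2*n_A*n_B - n_A - n_B) / ((n_A+n_B)^2 * (n_A+n_B-1)) = 4320/1584 = 2.7273.
        SD[R] = 1.6514.
Step 4: Continuity-corrected z = (R - 0.5 - E[R]) / SD[R] = (8 - 0.5 - 7.0000) / 1.6514 = 0.3028.
Step 5: Two-sided p-value via normal approximation = 2*(1 - Phi(|z|)) = 0.762069.
Step 6: alpha = 0.1. fail to reject H0.

R = 8, z = 0.3028, p = 0.762069, fail to reject H0.


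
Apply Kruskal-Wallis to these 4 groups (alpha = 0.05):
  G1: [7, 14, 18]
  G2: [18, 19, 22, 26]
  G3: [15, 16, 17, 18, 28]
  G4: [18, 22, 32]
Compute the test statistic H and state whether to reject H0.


Step 1: Combine all N = 15 observations and assign midranks.
sorted (value, group, rank): (7,G1,1), (14,G1,2), (15,G3,3), (16,G3,4), (17,G3,5), (18,G1,7.5), (18,G2,7.5), (18,G3,7.5), (18,G4,7.5), (19,G2,10), (22,G2,11.5), (22,G4,11.5), (26,G2,13), (28,G3,14), (32,G4,15)
Step 2: Sum ranks within each group.
R_1 = 10.5 (n_1 = 3)
R_2 = 42 (n_2 = 4)
R_3 = 33.5 (n_3 = 5)
R_4 = 34 (n_4 = 3)
Step 3: H = 12/(N(N+1)) * sum(R_i^2/n_i) - 3(N+1)
     = 12/(15*16) * (10.5^2/3 + 42^2/4 + 33.5^2/5 + 34^2/3) - 3*16
     = 0.050000 * 1087.53 - 48
     = 6.376667.
Step 4: Ties present; correction factor C = 1 - 66/(15^3 - 15) = 0.980357. Corrected H = 6.376667 / 0.980357 = 6.504432.
Step 5: Under H0, H ~ chi^2(3); p-value = 0.089488.
Step 6: alpha = 0.05. fail to reject H0.

H = 6.5044, df = 3, p = 0.089488, fail to reject H0.


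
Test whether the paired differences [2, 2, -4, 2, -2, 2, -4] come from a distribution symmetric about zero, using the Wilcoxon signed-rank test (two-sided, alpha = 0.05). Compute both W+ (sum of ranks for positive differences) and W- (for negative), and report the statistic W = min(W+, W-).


Step 1: Drop any zero differences (none here) and take |d_i|.
|d| = [2, 2, 4, 2, 2, 2, 4]
Step 2: Midrank |d_i| (ties get averaged ranks).
ranks: |2|->3, |2|->3, |4|->6.5, |2|->3, |2|->3, |2|->3, |4|->6.5
Step 3: Attach original signs; sum ranks with positive sign and with negative sign.
W+ = 3 + 3 + 3 + 3 = 12
W- = 6.5 + 3 + 6.5 = 16
(Check: W+ + W- = 28 should equal n(n+1)/2 = 28.)
Step 4: Test statistic W = min(W+, W-) = 12.
Step 5: Ties in |d|, so use the tie-corrected normal approximation.
        E[W] = n(n+1)/4 = 7*8/4 = 14.
        Tie groups: |d|=2 (t=5), |d|=4 (t=2); sum(t^3 - t) = 126.
        Var[W] = n(n+1)(2n+1)/24 - sum(t^3-t)/48 = 840/24 - 126/48 = 32.375.
        z = (W - E[W]) / sqrt(Var[W]) = (12 - 14) / 5.6899 = -0.3515.
        Two-sided p = 2*Phi(z) = 0.725213.
Step 6: alpha = 0.05. fail to reject H0.

W+ = 12, W- = 16, W = min = 12, p = 0.725213, fail to reject H0.


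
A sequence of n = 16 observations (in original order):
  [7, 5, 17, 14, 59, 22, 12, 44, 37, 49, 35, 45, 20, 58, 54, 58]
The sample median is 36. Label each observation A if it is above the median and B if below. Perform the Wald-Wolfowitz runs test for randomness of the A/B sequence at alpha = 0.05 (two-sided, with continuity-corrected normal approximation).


Step 1: Compute median = 36; label A = above, B = below.
Labels in order: BBBBABBAAABABAAA  (n_A = 8, n_B = 8)
Step 2: Count runs R = 8.
Step 3: Under H0 (random ordering), E[R] = 2*n_A*n_B/(n_A+n_B) + 1 = 2*8*8/16 + 1 = 9.0000.
        Var[R] = 2*n_A*n_B*(2*n_A*n_B - n_A - n_B) / ((n_A+n_B)^2 * (n_A+n_B-1)) = 14336/3840 = 3.7333.
        SD[R] = 1.9322.
Step 4: Continuity-corrected z = (R + 0.5 - E[R]) / SD[R] = (8 + 0.5 - 9.0000) / 1.9322 = -0.2588.
Step 5: Two-sided p-value via normal approximation = 2*(1 - Phi(|z|)) = 0.795809.
Step 6: alpha = 0.05. fail to reject H0.

R = 8, z = -0.2588, p = 0.795809, fail to reject H0.


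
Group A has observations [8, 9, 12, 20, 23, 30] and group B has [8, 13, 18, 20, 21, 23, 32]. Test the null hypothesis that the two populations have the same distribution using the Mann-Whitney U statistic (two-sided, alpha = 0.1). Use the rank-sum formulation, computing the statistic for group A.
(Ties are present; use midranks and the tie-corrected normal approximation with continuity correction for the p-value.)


Step 1: Combine and sort all 13 observations; assign midranks.
sorted (value, group): (8,X), (8,Y), (9,X), (12,X), (13,Y), (18,Y), (20,X), (20,Y), (21,Y), (23,X), (23,Y), (30,X), (32,Y)
ranks: 8->1.5, 8->1.5, 9->3, 12->4, 13->5, 18->6, 20->7.5, 20->7.5, 21->9, 23->10.5, 23->10.5, 30->12, 32->13
Step 2: Rank sum for X: R1 = 1.5 + 3 + 4 + 7.5 + 10.5 + 12 = 38.5.
Step 3: U_X = R1 - n1(n1+1)/2 = 38.5 - 6*7/2 = 38.5 - 21 = 17.5.
       U_Y = n1*n2 - U_X = 42 - 17.5 = 24.5.
Step 4: Ties are present, so use the tie-corrected normal approximation (with continuity correction) for the p-value.
Step 5: p-value = 0.666942; compare to alpha = 0.1. fail to reject H0.

U_X = 17.5, p = 0.666942, fail to reject H0 at alpha = 0.1.


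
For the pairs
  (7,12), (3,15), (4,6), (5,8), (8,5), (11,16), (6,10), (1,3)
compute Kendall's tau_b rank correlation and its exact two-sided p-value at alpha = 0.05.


Step 1: Enumerate the 28 unordered pairs (i,j) with i<j and classify each by sign(x_j-x_i) * sign(y_j-y_i).
  (1,2):dx=-4,dy=+3->D; (1,3):dx=-3,dy=-6->C; (1,4):dx=-2,dy=-4->C; (1,5):dx=+1,dy=-7->D
  (1,6):dx=+4,dy=+4->C; (1,7):dx=-1,dy=-2->C; (1,8):dx=-6,dy=-9->C; (2,3):dx=+1,dy=-9->D
  (2,4):dx=+2,dy=-7->D; (2,5):dx=+5,dy=-10->D; (2,6):dx=+8,dy=+1->C; (2,7):dx=+3,dy=-5->D
  (2,8):dx=-2,dy=-12->C; (3,4):dx=+1,dy=+2->C; (3,5):dx=+4,dy=-1->D; (3,6):dx=+7,dy=+10->C
  (3,7):dx=+2,dy=+4->C; (3,8):dx=-3,dy=-3->C; (4,5):dx=+3,dy=-3->D; (4,6):dx=+6,dy=+8->C
  (4,7):dx=+1,dy=+2->C; (4,8):dx=-4,dy=-5->C; (5,6):dx=+3,dy=+11->C; (5,7):dx=-2,dy=+5->D
  (5,8):dx=-7,dy=-2->C; (6,7):dx=-5,dy=-6->C; (6,8):dx=-10,dy=-13->C; (7,8):dx=-5,dy=-7->C
Step 2: C = 19, D = 9, total pairs = 28.
Step 3: tau = (C - D)/(n(n-1)/2) = (19 - 9)/28 = 0.357143.
Step 4: Exact two-sided p-value (enumerate n! = 40320 permutations of y under H0): p = 0.275099.
Step 5: alpha = 0.05. fail to reject H0.

tau_b = 0.3571 (C=19, D=9), p = 0.275099, fail to reject H0.


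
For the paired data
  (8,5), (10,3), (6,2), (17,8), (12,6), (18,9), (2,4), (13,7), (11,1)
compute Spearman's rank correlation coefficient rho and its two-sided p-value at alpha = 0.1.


Step 1: Rank x and y separately (midranks; no ties here).
rank(x): 8->3, 10->4, 6->2, 17->8, 12->6, 18->9, 2->1, 13->7, 11->5
rank(y): 5->5, 3->3, 2->2, 8->8, 6->6, 9->9, 4->4, 7->7, 1->1
Step 2: d_i = R_x(i) - R_y(i); compute d_i^2.
  (3-5)^2=4, (4-3)^2=1, (2-2)^2=0, (8-8)^2=0, (6-6)^2=0, (9-9)^2=0, (1-4)^2=9, (7-7)^2=0, (5-1)^2=16
sum(d^2) = 30.
Step 3: rho = 1 - 6*30 / (9*(9^2 - 1)) = 1 - 180/720 = 0.750000.
Step 4: Under H0, t = rho * sqrt((n-2)/(1-rho^2)) = 3.0000 ~ t(7).
Step 5: Two-sided p-value from the t-distribution with 7 df = 0.019942.
Step 6: alpha = 0.1. reject H0.

rho = 0.7500, p = 0.019942, reject H0 at alpha = 0.1.


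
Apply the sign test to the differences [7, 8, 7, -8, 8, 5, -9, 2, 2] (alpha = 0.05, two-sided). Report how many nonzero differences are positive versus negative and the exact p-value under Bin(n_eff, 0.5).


Step 1: Discard zero differences. Original n = 9; n_eff = number of nonzero differences = 9.
Nonzero differences (with sign): +7, +8, +7, -8, +8, +5, -9, +2, +2
Step 2: Count signs: positive = 7, negative = 2.
Step 3: Under H0: P(positive) = 0.5, so the number of positives S ~ Bin(9, 0.5).
Step 4: Two-sided exact p-value = sum of Bin(9,0.5) probabilities at or below the observed probability = 0.179688.
Step 5: alpha = 0.05. fail to reject H0.

n_eff = 9, pos = 7, neg = 2, p = 0.179688, fail to reject H0.
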